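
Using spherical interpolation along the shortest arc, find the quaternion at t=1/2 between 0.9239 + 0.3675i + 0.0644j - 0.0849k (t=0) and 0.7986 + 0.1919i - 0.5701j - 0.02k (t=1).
0.9146 + 0.297i - 0.2685j - 0.0557k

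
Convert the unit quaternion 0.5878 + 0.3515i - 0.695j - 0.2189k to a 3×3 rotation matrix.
[[-0.0619, -0.2312, -0.9709], [-0.7459, 0.6571, -0.109], [0.6632, 0.7175, -0.2132]]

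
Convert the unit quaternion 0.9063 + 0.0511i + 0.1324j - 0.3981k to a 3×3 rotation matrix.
[[0.648, 0.7351, 0.1993], [-0.7081, 0.6778, -0.198], [-0.2807, -0.0128, 0.9597]]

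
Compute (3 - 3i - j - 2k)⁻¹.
0.1304 + 0.1304i + 0.0435j + 0.087k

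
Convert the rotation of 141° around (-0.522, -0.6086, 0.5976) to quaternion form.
0.3338 - 0.4921i - 0.5737j + 0.5633k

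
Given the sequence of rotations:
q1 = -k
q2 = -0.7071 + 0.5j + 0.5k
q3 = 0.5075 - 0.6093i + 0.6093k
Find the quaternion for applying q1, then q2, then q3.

q2 · q1 = 0.5 - 0.5i + 0.7071k
q3 · q2 · q1 = -0.4817 - 0.5584i + 0.1262j + 0.6635k
-0.4817 - 0.5584i + 0.1262j + 0.6635k


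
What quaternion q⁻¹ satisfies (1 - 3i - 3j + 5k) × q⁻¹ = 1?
0.0227 + 0.0682i + 0.0682j - 0.1136k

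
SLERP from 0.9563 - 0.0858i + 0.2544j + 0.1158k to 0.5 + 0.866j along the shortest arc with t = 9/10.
0.566 - 0.0096i + 0.8242j + 0.0129k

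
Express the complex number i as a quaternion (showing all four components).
0 + i + 0j + 0k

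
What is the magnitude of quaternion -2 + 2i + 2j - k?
√13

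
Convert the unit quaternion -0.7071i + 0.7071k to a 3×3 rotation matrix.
[[0, 0, -1], [0, -1, 0], [-1, 0, 0]]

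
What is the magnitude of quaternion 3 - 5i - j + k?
6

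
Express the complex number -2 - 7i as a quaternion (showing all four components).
-2 - 7i + 0j + 0k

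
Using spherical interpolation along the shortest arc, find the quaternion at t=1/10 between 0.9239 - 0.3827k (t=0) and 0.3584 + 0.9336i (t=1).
0.9237 + 0.1217i - 0.3633k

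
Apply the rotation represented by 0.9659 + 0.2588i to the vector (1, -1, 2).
(1, -1.866, 1.232)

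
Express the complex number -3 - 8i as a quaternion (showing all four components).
-3 - 8i + 0j + 0k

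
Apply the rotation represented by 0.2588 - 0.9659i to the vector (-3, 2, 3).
(-3, -0.232, -3.598)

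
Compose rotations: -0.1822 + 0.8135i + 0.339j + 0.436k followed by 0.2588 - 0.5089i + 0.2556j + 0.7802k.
-0.06 + 0.1502i + 0.8977j - 0.4098k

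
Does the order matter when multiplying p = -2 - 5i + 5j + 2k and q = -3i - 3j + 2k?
Yes: pq = -4 + 22i + 10j + 26k ≠ -4 - 10i + 2j - 34k = qp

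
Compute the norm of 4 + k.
√17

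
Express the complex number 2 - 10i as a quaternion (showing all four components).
2 - 10i + 0j + 0k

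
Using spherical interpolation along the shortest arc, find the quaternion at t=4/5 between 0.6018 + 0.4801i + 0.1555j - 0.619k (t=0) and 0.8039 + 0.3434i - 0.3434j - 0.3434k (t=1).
0.7874 + 0.3839i - 0.2483j - 0.4135k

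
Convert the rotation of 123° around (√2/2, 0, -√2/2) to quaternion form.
0.4772 + 0.6214i - 0.6214k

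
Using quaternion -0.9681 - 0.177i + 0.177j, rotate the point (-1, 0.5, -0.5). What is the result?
(-0.797, 0.703, -0.609)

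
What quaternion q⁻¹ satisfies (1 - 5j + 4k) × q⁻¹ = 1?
0.0238 + 0.119j - 0.0952k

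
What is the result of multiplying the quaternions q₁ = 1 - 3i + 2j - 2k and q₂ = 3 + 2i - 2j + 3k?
19 - 5i + 9j - k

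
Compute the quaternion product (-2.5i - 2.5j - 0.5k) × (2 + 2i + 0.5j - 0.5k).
6 - 3.5i - 7.25j + 2.75k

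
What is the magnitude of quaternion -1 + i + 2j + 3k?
√15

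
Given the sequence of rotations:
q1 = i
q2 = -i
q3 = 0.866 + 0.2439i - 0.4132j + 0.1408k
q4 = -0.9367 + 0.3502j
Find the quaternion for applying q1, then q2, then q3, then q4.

q2 · q1 = 1
q3 · q2 · q1 = 0.866 + 0.2439i - 0.4132j + 0.1408k
q4 · q3 · q2 · q1 = -0.6665 - 0.1792i + 0.6903j - 0.2173k
-0.6665 - 0.1792i + 0.6903j - 0.2173k


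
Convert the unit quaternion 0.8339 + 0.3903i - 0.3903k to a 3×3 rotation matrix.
[[0.6953, 0.6509, -0.3047], [-0.6509, 0.3907, -0.6509], [-0.3047, 0.6509, 0.6953]]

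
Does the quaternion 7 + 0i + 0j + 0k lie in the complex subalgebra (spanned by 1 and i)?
Yes. The quaternion 7 has j- and k-coefficients y = z = 0, so it lies in the complex subalgebra spanned by 1 and i.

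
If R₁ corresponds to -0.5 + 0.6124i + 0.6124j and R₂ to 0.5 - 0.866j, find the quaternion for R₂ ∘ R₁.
0.2803 + 0.3062i + 0.7392j + 0.5303k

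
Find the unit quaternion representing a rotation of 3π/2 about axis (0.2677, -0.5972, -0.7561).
-0.7071 + 0.1893i - 0.4223j - 0.5346k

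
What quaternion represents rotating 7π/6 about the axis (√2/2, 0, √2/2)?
-0.2588 + 0.683i + 0.683k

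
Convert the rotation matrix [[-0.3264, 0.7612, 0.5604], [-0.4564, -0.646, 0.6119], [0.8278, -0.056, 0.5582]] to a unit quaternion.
-0.3827 + 0.4363i + 0.1747j + 0.7954k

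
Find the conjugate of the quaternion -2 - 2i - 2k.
-2 + 2i + 2k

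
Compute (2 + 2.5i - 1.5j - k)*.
2 - 2.5i + 1.5j + k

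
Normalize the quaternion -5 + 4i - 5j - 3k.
-0.5774 + 0.4619i - 0.5774j - 0.3464k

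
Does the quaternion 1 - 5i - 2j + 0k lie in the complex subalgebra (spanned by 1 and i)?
No. The quaternion 1 - 5i - 2j has j-coefficient y = -2 and k-coefficient z = 0, not both zero, so it does not lie in the complex subalgebra spanned by 1 and i.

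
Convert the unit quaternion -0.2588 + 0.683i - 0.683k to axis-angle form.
axis = (√2/2, 0, -√2/2), θ = 7π/6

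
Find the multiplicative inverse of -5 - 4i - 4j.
-0.0877 + 0.0702i + 0.0702j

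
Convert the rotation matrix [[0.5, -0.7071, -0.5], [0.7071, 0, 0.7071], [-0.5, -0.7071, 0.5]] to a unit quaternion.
0.7071 - 0.5i + 0.5k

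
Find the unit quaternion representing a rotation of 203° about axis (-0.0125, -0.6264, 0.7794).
-0.1994 - 0.0122i - 0.6138j + 0.7638k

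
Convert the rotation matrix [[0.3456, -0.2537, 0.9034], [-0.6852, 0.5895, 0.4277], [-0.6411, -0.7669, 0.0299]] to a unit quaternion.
0.7009 - 0.4261i + 0.5509j - 0.1539k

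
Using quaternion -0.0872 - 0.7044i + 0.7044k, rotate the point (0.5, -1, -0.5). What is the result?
(0.377, 0.985, -0.623)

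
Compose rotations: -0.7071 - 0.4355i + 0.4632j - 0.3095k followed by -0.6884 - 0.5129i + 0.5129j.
0.0258 + 0.5037i - 0.8403j + 0.1989k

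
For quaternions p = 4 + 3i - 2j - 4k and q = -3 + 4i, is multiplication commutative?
No: pq = -24 + 7i - 10j + 20k ≠ -24 + 7i + 22j + 4k = qp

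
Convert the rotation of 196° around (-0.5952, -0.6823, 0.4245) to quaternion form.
-0.1392 - 0.5894i - 0.6757j + 0.4204k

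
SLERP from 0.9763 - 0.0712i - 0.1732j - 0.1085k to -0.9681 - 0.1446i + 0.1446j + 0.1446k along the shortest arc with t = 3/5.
0.9771 + 0.0585i - 0.157j - 0.1309k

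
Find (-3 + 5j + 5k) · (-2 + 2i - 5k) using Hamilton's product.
31 - 31i - 5k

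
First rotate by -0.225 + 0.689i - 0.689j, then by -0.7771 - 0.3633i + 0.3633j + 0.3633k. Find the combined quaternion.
0.6755 - 0.2034i + 0.704j - 0.0817k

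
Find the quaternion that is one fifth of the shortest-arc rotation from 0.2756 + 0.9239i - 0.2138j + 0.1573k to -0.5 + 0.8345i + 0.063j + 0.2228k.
0.118 + 0.9622i - 0.1649j + 0.182k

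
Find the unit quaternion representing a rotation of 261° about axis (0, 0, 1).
-0.6494 + 0.7604k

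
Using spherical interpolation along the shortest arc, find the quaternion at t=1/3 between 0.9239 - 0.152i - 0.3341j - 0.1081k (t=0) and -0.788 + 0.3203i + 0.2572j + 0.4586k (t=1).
0.896 - 0.2127i - 0.3145j - 0.2303k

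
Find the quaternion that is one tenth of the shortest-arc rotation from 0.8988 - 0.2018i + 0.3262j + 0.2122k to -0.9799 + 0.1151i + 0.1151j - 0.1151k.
0.9164 - 0.1949i + 0.2837j + 0.2043k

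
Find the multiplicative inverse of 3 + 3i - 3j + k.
0.1071 - 0.1071i + 0.1071j - 0.0357k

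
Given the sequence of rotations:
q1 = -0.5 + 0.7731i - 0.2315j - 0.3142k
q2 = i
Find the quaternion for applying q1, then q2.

q2 · q1 = -0.7731 - 0.5i + 0.3142j - 0.2315k
-0.7731 - 0.5i + 0.3142j - 0.2315k


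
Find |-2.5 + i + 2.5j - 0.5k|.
3.708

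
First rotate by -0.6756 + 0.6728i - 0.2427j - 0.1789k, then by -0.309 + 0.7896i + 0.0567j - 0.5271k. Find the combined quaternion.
-0.403 - 0.8794i - 0.1767j + 0.1816k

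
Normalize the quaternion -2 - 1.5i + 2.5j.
-0.5657 - 0.4243i + 0.7071j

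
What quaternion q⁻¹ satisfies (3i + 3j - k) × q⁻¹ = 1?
-0.1579i - 0.1579j + 0.0526k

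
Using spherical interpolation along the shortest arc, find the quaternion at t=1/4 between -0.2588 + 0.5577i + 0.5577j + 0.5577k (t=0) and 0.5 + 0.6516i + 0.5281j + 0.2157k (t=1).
-0.0645 + 0.6264i + 0.5916j + 0.5035k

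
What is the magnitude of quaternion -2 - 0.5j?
2.062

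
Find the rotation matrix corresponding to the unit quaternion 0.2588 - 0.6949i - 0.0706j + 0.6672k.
[[0.0997, -0.2472, -0.9638], [0.4435, -0.8561, 0.2655], [-0.8907, -0.4539, 0.0243]]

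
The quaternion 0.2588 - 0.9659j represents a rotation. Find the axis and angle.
axis = (0, -1, 0), θ = 5π/6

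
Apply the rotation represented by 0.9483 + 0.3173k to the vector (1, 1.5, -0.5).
(-0.104, 1.8, -0.5)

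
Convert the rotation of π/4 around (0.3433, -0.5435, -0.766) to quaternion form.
0.9239 + 0.1314i - 0.208j - 0.2931k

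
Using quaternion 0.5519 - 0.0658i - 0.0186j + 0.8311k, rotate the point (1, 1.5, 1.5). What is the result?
(-1.949, 0.397, 1.242)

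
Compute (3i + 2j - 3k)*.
-3i - 2j + 3k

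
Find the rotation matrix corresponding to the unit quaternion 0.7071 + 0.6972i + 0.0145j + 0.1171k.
[[0.9722, -0.1454, 0.1838], [0.1858, 0.0004, -0.9826], [0.1428, 0.9894, 0.0274]]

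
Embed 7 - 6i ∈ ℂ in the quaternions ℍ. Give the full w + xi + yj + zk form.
7 - 6i + 0j + 0k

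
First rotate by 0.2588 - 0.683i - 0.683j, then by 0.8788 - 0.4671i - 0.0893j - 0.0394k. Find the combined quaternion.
-0.1526 - 0.748i - 0.5964j + 0.2478k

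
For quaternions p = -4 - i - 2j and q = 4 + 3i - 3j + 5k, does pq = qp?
No: pq = -19 - 26i + 9j - 11k ≠ -19 - 6i - j - 29k = qp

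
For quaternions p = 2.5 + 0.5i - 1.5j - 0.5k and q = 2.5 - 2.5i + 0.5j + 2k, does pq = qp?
No: pq = 9.25 - 7.75i - 2.25j + 0.25k ≠ 9.25 - 2.25i - 2.75j + 7.25k = qp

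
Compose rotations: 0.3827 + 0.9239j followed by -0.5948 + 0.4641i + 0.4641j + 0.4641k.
-0.6564 - 0.2512i - 0.3719j + 0.6064k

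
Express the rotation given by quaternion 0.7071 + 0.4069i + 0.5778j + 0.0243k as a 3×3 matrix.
[[0.3311, 0.4358, 0.8369], [0.5046, 0.6677, -0.5474], [-0.7973, 0.6035, 0.0012]]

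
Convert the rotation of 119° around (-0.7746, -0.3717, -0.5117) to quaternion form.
0.5075 - 0.6674i - 0.3203j - 0.4409k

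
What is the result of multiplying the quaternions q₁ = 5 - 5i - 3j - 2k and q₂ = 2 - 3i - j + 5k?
2 - 42i + 20j + 17k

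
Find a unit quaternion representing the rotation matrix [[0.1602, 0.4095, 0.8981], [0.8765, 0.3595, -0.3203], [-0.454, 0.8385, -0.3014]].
0.5519 + 0.5249i + 0.6125j + 0.2115k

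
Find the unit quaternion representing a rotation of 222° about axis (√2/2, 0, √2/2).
-0.3584 + 0.6601i + 0.6601k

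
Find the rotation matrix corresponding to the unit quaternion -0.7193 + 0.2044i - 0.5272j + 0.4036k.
[[0.1183, 0.3651, 0.9234], [-0.7961, 0.5907, -0.1315], [-0.5934, -0.7196, 0.3606]]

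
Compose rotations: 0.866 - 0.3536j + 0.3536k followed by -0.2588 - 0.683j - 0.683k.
-0.2241 - 0.483i - 0.5j - 0.683k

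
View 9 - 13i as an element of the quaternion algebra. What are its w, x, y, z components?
9 - 13i + 0j + 0k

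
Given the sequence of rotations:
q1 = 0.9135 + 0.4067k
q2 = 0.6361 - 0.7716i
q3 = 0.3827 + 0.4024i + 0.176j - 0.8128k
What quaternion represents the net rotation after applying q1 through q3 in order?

q2 · q1 = 0.5811 - 0.7049i + 0.3138j + 0.2587k
q3 · q2 · q1 = 0.6611 + 0.2647i + 0.6912j - 0.123k
0.6611 + 0.2647i + 0.6912j - 0.123k


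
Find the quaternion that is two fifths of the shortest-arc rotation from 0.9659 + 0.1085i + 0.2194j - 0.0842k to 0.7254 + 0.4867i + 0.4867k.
0.9358 + 0.2819i + 0.1407j + 0.1583k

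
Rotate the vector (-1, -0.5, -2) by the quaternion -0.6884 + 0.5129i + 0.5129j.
(0.675, -2.175, -0.249)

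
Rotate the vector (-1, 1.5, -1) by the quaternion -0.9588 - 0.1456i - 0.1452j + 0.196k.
(-0.475, 1.991, -0.246)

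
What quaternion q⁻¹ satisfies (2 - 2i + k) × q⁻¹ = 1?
0.2222 + 0.2222i - 0.1111k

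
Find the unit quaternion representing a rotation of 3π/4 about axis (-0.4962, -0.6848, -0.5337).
0.3827 - 0.4584i - 0.6327j - 0.4931k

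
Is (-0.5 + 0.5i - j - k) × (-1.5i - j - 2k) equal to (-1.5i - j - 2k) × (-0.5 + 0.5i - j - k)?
No: pq = -2.25 + 1.75i + 3j - k ≠ -2.25 - 0.25i - 2j + 3k = qp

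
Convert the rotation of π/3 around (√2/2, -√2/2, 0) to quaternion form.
0.866 + 0.3536i - 0.3536j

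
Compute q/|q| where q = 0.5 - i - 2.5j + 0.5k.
0.1796 - 0.3592i - 0.898j + 0.1796k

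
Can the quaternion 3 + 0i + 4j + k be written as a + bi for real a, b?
No. The quaternion 3 + 4j + k has j-coefficient y = 4 and k-coefficient z = 1, not both zero, so it does not lie in the complex subalgebra spanned by 1 and i.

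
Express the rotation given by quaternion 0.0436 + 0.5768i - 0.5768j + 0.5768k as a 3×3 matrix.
[[-0.3308, -0.7157, 0.6151], [-0.6151, -0.3308, -0.7157], [0.7157, -0.6151, -0.3308]]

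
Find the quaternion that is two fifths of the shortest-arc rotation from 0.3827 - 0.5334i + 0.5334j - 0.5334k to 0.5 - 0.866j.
0.0215 - 0.3889i + 0.8349j - 0.3889k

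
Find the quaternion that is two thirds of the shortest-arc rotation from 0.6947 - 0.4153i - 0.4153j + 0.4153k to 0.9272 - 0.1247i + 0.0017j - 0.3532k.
0.9493 - 0.2524i - 0.1597j - 0.0981k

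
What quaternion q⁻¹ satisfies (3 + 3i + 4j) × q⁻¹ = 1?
0.0882 - 0.0882i - 0.1176j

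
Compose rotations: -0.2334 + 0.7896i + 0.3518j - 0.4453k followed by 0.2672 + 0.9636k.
0.3667 - 0.128i + 0.8549j - 0.3439k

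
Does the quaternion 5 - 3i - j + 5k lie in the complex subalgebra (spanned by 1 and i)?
No. The quaternion 5 - 3i - j + 5k has j-coefficient y = -1 and k-coefficient z = 5, not both zero, so it does not lie in the complex subalgebra spanned by 1 and i.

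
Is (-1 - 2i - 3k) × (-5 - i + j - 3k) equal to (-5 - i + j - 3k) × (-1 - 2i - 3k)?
No: pq = -6 + 14i - 4j + 16k ≠ -6 + 8i + 2j + 20k = qp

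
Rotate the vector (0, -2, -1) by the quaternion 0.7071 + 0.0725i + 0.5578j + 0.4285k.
(0.199, -1.62, -1.528)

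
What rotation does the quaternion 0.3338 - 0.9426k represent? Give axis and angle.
axis = (0, 0, -1), θ = 141°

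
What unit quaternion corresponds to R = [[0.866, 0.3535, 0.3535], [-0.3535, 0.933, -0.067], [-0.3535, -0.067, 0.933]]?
0.9659 + 0.183j - 0.183k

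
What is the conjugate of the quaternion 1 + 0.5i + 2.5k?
1 - 0.5i - 2.5k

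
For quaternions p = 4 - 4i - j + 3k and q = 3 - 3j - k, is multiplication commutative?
No: pq = 12 - 2i - 19j + 17k ≠ 12 - 22i - 11j - 7k = qp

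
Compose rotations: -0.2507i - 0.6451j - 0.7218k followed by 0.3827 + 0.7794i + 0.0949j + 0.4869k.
0.6081 + 0.1497i + 0.1936j - 0.7552k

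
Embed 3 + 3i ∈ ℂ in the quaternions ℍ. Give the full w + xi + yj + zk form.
3 + 3i + 0j + 0k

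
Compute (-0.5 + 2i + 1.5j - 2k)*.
-0.5 - 2i - 1.5j + 2k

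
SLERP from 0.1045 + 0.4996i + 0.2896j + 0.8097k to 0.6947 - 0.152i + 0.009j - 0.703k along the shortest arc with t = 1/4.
-0.1177 + 0.4466i + 0.2306j + 0.8565k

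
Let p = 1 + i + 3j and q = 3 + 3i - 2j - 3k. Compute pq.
6 - 3i + 10j - 14k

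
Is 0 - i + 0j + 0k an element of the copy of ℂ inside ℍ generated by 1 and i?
Yes. The quaternion -i has j- and k-coefficients y = z = 0, so it lies in the complex subalgebra spanned by 1 and i.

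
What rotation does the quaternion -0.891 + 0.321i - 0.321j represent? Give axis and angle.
axis = (√2/2, -√2/2, 0), θ = 306°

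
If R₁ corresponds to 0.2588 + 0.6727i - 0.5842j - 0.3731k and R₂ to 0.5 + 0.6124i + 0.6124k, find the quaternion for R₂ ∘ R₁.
-0.0541 + 0.8526i + 0.3483j - 0.3858k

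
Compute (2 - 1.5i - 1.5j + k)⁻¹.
0.2105 + 0.1579i + 0.1579j - 0.1053k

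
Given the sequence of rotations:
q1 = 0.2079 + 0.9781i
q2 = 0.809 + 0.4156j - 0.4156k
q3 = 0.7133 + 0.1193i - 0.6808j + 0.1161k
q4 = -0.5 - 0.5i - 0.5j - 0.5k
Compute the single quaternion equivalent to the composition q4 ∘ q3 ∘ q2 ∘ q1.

q2 · q1 = 0.1682 + 0.7913i - 0.3201j - 0.4929k
q3 · q2 · q1 = -0.1351 + 0.9572i - 0.1922j + 0.1685k
q4 · q3 · q2 · q1 = 0.5343 - 0.5914i - 0.2307j + 0.558k
0.5343 - 0.5914i - 0.2307j + 0.558k


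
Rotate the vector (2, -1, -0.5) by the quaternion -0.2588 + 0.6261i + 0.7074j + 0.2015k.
(-1.097, 1.124, 1.668)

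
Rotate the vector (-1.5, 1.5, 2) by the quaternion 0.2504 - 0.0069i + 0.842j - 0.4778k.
(2.51, -0.411, -1.426)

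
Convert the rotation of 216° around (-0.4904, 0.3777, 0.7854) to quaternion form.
-0.309 - 0.4664i + 0.3592j + 0.747k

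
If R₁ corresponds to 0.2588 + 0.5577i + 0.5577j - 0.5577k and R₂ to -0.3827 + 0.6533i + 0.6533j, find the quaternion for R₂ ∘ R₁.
-0.8277 - 0.4087i + 0.32j + 0.2134k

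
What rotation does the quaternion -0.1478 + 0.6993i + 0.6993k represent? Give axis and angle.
axis = (√2/2, 0, √2/2), θ = 197°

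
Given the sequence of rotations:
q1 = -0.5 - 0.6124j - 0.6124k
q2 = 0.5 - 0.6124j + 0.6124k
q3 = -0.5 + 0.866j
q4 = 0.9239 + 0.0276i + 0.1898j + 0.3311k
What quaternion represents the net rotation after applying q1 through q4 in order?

q2 · q1 = -0.25 + 0.7501i - 0.6124k
q3 · q2 · q1 = 0.125 - 0.9054i - 0.2165j - 0.3434k
q4 · q3 · q2 · q1 = 0.2953 - 0.8265i - 0.4666j - 0.11k
0.2953 - 0.8265i - 0.4666j - 0.11k


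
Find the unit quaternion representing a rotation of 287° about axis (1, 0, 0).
-0.8039 + 0.5948i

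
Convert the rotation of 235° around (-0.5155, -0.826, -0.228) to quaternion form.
-0.4617 - 0.4573i - 0.7327j - 0.2022k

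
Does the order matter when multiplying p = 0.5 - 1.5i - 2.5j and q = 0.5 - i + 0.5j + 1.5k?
Yes: pq = -5i + 1.25j - 2.5k ≠ 2.5i - 3.25j + 4k = qp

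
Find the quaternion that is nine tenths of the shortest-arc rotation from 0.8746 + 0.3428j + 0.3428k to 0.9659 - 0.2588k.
0.9792 + 0.0373j - 0.1995k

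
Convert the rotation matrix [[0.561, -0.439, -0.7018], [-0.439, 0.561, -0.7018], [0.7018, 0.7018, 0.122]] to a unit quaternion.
0.749 + 0.4685i - 0.4685j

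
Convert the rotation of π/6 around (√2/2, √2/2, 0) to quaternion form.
0.9659 + 0.183i + 0.183j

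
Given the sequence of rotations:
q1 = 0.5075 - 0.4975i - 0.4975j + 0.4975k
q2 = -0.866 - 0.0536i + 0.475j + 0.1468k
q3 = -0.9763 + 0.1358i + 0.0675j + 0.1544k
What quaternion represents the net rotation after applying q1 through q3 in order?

q2 · q1 = -0.3029 + 0.713i + 0.6255j - 0.0934k
q3 · q2 · q1 = 0.1711 - 0.8401i - 0.5084j + 0.0812k
0.1711 - 0.8401i - 0.5084j + 0.0812k


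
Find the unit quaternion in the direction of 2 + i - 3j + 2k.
0.4714 + 0.2357i - 0.7071j + 0.4714k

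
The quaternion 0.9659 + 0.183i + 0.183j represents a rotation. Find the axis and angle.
axis = (√2/2, √2/2, 0), θ = π/6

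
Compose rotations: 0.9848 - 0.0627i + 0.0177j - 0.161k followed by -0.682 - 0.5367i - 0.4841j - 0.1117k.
-0.7147 - 0.4059i - 0.5682j - 0.0401k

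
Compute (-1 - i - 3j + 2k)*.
-1 + i + 3j - 2k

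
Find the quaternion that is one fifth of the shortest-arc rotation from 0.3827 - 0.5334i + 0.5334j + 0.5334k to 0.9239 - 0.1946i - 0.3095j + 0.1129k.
0.5737 - 0.5195i + 0.3904j + 0.4986k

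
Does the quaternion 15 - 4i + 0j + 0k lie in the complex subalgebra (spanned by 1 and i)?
Yes. The quaternion 15 - 4i has j- and k-coefficients y = z = 0, so it lies in the complex subalgebra spanned by 1 and i.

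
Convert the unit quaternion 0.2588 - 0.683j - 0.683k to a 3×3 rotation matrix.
[[-0.866, 0.3535, -0.3535], [-0.3535, 0.067, 0.933], [0.3535, 0.933, 0.067]]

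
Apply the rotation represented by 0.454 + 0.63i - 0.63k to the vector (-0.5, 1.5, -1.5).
(1.946, 0.263, 0.946)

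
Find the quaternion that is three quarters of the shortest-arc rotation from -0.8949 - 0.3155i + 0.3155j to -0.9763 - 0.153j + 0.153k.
-0.9889 - 0.0835i - 0.0344j + 0.1179k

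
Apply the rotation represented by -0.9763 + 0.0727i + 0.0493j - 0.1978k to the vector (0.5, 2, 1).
(-0.425, 2.142, 0.695)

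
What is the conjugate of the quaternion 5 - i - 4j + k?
5 + i + 4j - k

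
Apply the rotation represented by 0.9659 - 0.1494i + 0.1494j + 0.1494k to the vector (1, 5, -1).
(-1, 4.464, -2.464)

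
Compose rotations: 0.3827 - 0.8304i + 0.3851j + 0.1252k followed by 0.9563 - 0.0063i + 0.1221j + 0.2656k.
0.2805 - 0.8835i + 0.1952j + 0.3203k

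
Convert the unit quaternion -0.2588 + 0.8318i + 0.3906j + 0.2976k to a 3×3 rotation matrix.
[[0.5177, 0.8038, 0.2929], [0.4958, -0.5609, 0.663], [0.6973, -0.1981, -0.6889]]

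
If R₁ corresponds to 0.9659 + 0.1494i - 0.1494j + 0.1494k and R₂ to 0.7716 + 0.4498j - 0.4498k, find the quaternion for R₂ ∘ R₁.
0.8797 + 0.1153i + 0.252j - 0.3864k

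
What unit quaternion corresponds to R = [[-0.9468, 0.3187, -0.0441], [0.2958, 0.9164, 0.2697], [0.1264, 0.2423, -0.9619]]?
-0.0436 + 0.1571i + 0.9779j + 0.1309k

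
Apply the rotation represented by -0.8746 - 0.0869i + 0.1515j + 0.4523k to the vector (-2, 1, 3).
(-1.356, 2.166, 2.733)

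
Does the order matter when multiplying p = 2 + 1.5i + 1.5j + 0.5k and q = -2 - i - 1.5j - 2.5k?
Yes: pq = 1 - 8i - 2.75j - 6.75k ≠ 1 - 2i - 9.25j - 5.25k = qp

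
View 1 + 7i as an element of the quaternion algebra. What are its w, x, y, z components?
1 + 7i + 0j + 0k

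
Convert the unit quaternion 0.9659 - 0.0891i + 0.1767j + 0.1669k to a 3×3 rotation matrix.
[[0.8818, -0.3539, 0.3116], [0.2909, 0.9284, 0.2311], [-0.3711, -0.1131, 0.9217]]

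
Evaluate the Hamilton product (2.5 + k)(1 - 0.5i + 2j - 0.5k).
3 - 3.25i + 4.5j - 0.25k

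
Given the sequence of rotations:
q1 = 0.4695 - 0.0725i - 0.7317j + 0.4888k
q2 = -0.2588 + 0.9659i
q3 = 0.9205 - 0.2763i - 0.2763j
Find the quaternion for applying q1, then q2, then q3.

q2 · q1 = -0.0515 + 0.4723i - 0.2828j - 0.8333k
q3 · q2 · q1 = 0.005 + 0.6792i - 0.4763j - 0.5584k
0.005 + 0.6792i - 0.4763j - 0.5584k


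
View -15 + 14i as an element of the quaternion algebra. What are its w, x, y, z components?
-15 + 14i + 0j + 0k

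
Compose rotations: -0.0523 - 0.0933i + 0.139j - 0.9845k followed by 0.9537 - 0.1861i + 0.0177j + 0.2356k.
0.1622 - 0.1294i - 0.0736j - 0.9755k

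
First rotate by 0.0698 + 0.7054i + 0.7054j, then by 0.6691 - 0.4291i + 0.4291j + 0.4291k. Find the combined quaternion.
0.0467 + 0.1393i + 0.8046j - 0.5754k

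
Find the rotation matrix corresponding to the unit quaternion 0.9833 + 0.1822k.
[[0.9336, -0.3583, 0], [0.3583, 0.9336, 0], [0, 0, 1]]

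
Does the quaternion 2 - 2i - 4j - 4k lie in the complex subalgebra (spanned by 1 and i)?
No. The quaternion 2 - 2i - 4j - 4k has j-coefficient y = -4 and k-coefficient z = -4, not both zero, so it does not lie in the complex subalgebra spanned by 1 and i.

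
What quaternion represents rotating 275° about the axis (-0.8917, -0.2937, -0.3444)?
-0.7373 - 0.6024i - 0.1984j - 0.2327k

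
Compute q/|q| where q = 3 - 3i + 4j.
0.5145 - 0.5145i + 0.686j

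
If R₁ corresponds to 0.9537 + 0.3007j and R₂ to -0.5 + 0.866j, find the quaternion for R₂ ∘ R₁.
-0.7373 + 0.6756j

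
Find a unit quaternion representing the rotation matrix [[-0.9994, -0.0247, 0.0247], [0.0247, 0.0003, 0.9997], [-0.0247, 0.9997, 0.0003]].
0.0175 + 0.707j + 0.707k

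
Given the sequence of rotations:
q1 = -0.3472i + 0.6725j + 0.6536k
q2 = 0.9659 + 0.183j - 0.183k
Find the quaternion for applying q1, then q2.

q2 · q1 = -0.0035 - 0.0927i + 0.7131j + 0.6948k
-0.0035 - 0.0927i + 0.7131j + 0.6948k


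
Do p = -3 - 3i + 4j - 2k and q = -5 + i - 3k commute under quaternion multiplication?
No: pq = 12 - 31j + 15k ≠ 12 + 24i - 9j + 23k = qp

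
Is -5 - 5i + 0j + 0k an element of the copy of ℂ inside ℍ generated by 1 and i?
Yes. The quaternion -5 - 5i has j- and k-coefficients y = z = 0, so it lies in the complex subalgebra spanned by 1 and i.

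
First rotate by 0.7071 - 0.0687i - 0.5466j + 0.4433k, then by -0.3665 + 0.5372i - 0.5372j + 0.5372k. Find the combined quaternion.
-0.754 + 0.4605i - 0.4546j - 0.1132k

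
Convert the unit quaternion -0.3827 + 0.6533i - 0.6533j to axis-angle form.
axis = (√2/2, -√2/2, 0), θ = 5π/4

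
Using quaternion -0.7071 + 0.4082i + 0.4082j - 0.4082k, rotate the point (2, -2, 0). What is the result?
(1.155, 1.154, 2.309)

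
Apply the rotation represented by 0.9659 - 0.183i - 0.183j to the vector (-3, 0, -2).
(-2.092, -0.908, -2.793)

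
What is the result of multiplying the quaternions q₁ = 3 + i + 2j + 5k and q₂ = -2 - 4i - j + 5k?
-25 + i - 32j + 12k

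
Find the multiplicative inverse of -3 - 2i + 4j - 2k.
-0.0909 + 0.0606i - 0.1212j + 0.0606k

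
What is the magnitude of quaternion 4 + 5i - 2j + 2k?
7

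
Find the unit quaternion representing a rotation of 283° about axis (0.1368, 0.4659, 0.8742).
-0.7826 + 0.0852i + 0.29j + 0.5442k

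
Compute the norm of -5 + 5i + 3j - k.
√60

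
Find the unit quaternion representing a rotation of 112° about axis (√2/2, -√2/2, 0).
0.5592 + 0.5862i - 0.5862j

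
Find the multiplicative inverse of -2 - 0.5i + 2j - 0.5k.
-0.2353 + 0.0588i - 0.2353j + 0.0588k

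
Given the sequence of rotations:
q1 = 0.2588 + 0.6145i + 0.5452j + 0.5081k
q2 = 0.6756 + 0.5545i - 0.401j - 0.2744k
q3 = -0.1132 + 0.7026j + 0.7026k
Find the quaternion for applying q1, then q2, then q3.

q2 · q1 = 0.1922 + 0.5045i - 0.1858j + 0.821k
q3 · q2 · q1 = -0.468 + 0.6503i + 0.5105j - 0.3124k
-0.468 + 0.6503i + 0.5105j - 0.3124k


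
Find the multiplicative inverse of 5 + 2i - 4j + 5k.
0.0714 - 0.0286i + 0.0571j - 0.0714k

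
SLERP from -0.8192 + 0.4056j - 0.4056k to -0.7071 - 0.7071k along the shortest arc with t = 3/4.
-0.755 + 0.1059j - 0.6471k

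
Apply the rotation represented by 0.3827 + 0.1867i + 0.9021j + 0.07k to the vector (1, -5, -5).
(-5.637, -4.129, 1.476)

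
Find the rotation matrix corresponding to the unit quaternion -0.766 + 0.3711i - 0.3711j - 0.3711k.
[[0.4491, -0.844, 0.2931], [0.2931, 0.4491, 0.844], [-0.844, -0.2931, 0.4491]]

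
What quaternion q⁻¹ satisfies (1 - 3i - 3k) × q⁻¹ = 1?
0.0526 + 0.1579i + 0.1579k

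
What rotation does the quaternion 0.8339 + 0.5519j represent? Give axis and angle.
axis = (0, 1, 0), θ = 67°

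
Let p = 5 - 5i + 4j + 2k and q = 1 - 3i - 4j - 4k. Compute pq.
14 - 28i - 42j + 14k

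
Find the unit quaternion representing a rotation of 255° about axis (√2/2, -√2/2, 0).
-0.6088 + 0.561i - 0.561j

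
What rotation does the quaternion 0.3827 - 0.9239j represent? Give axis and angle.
axis = (0, -1, 0), θ = 3π/4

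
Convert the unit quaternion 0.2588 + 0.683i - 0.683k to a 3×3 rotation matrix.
[[0.067, 0.3535, -0.933], [-0.3535, -0.866, -0.3535], [-0.933, 0.3535, 0.067]]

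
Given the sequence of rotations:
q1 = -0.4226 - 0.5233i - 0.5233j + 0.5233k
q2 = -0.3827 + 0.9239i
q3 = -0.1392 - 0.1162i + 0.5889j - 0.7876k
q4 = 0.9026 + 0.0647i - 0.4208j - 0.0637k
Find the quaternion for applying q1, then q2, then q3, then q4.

q2 · q1 = 0.6452 - 0.1902i - 0.2832j - 0.6837k
q3 · q2 · q1 = -0.4836 - 0.6742i + 0.4897j - 0.2681k
q4 · q3 · q2 · q1 = -0.2039 - 0.4958i + 0.7058j - 0.4632k
-0.2039 - 0.4958i + 0.7058j - 0.4632k


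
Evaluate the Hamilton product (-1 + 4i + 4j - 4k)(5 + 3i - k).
-21 + 13i + 12j - 31k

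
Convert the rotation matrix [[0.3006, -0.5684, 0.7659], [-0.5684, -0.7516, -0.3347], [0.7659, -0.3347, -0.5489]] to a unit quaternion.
0.8064i - 0.3524j + 0.4749k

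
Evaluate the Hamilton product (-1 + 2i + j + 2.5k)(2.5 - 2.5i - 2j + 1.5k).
0.75 + 14i - 4.75j + 3.25k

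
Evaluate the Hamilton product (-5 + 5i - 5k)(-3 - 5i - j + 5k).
65 + 5i + 5j - 15k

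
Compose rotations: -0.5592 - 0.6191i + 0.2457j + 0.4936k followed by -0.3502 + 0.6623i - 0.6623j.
0.7686 - 0.4805i - 0.0426j - 0.4202k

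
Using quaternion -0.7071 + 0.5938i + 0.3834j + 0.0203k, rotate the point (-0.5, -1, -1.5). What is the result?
(-0.059, -1.79, 0.54)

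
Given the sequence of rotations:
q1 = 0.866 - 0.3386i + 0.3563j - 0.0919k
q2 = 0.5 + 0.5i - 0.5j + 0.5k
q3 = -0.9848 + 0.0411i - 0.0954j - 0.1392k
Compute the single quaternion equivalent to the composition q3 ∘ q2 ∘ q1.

q2 · q1 = 0.8264 + 0.1315i - 0.3782j + 0.3959k
q3 · q2 · q1 = -0.8002 - 0.186i + 0.259j - 0.5079k
-0.8002 - 0.186i + 0.259j - 0.5079k


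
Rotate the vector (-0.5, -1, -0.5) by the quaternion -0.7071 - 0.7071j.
(-0.5, -1, 0.5)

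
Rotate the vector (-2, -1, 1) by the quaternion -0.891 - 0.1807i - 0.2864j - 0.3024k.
(-0.251, -2.185, 1.078)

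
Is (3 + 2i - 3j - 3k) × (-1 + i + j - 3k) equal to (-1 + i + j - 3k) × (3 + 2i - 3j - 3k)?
No: pq = -11 + 13i + 9j - k ≠ -11 - 11i + 3j - 11k = qp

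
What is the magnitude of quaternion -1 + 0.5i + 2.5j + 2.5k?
3.708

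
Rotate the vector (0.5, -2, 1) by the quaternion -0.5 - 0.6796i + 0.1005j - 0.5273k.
(2.156, 0.369, -0.683)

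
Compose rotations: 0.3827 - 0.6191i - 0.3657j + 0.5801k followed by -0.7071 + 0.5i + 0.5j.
0.2218 + 0.9192i + 0.1599j - 0.2835k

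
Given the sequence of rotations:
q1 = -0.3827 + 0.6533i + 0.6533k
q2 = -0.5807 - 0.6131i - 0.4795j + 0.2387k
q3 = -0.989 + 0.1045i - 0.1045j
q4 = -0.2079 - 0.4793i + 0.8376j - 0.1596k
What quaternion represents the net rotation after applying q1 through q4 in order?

q2 · q1 = 0.4668 - 0.458i + 0.74j - 0.1575k
q3 · q2 · q1 = -0.3365 + 0.5182i - 0.7642j + 0.1852k
q4 · q3 · q2 · q1 = 0.988 + 0.0867i - 0.1169j - 0.0526k
0.988 + 0.0867i - 0.1169j - 0.0526k


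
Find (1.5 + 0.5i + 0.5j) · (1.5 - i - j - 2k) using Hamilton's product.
3.25 - 1.75i + 0.25j - 3k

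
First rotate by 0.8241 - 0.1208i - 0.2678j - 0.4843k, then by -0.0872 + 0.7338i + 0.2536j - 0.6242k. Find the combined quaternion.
-0.2176 + 0.3253i + 0.6631j - 0.638k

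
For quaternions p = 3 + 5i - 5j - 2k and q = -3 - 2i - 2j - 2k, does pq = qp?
No: pq = -13 - 15i + 23j - 20k ≠ -13 - 27i - 5j + 20k = qp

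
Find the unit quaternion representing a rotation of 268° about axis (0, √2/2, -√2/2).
-0.6947 + 0.5087j - 0.5087k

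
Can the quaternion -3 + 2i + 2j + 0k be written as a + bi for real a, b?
No. The quaternion -3 + 2i + 2j has j-coefficient y = 2 and k-coefficient z = 0, not both zero, so it does not lie in the complex subalgebra spanned by 1 and i.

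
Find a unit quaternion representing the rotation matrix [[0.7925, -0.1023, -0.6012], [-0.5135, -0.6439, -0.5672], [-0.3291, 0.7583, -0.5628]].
0.3827 + 0.8659i - 0.1778j - 0.2686k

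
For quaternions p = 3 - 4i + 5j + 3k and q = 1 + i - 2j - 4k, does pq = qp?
No: pq = 29 - 15i - 14j - 6k ≠ 29 + 13i + 12j - 12k = qp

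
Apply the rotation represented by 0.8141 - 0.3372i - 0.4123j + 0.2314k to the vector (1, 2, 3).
(-2.127, 3.06, 0.333)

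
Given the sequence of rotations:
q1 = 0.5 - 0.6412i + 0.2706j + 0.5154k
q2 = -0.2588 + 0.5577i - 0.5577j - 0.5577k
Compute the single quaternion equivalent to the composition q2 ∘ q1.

q2 · q1 = 0.6665 + 0.3083i - 0.2787j - 0.6189k
0.6665 + 0.3083i - 0.2787j - 0.6189k


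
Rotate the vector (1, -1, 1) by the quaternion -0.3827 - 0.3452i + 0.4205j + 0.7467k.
(-1.587, -0.145, -0.678)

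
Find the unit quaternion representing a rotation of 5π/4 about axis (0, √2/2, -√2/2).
-0.3827 + 0.6533j - 0.6533k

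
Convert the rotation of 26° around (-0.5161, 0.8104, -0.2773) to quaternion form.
0.9744 - 0.1161i + 0.1823j - 0.0624k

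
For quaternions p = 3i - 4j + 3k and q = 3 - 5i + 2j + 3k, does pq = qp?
No: pq = 14 - 9i - 36j - 5k ≠ 14 + 27i + 12j + 23k = qp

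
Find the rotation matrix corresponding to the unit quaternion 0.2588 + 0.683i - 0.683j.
[[0.067, -0.933, -0.3535], [-0.933, 0.067, -0.3535], [0.3535, 0.3535, -0.866]]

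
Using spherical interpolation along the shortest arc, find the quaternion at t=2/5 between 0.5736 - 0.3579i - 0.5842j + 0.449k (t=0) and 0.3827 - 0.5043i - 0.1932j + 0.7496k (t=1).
0.5158 - 0.4328i - 0.4432j + 0.5918k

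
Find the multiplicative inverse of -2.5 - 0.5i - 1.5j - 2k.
-0.1961 + 0.0392i + 0.1176j + 0.1569k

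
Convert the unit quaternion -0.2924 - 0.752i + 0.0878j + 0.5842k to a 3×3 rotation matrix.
[[0.302, 0.2096, -0.93], [-0.4737, -0.8136, -0.3372], [-0.8273, 0.5424, -0.1464]]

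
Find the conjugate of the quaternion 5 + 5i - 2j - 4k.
5 - 5i + 2j + 4k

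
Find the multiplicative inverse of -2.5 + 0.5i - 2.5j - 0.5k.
-0.1923 - 0.0385i + 0.1923j + 0.0385k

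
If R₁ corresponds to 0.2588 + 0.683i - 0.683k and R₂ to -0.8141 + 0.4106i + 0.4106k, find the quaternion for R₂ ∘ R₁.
-0.2107 - 0.4498i + 0.5609j + 0.6623k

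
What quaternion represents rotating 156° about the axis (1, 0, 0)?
0.2079 + 0.9781i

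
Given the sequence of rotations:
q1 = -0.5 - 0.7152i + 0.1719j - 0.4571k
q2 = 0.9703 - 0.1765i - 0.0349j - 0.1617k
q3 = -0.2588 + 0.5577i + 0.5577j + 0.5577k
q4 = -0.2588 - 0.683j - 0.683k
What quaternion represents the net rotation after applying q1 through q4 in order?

q2 · q1 = -0.6793 - 0.562i + 0.2192j - 0.418k
q3 · q2 · q1 = 0.6001 - 0.5888i - 0.5159j + 0.165k
q4 · q3 · q2 · q1 = -0.395 - 0.3127i + 0.1258j - 0.8547k
-0.395 - 0.3127i + 0.1258j - 0.8547k


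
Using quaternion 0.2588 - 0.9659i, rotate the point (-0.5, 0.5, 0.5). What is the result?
(-0.5, -0.183, -0.683)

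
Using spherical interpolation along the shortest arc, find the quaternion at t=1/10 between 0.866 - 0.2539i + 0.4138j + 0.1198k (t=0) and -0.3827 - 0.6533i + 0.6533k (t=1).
0.9021 - 0.1509i + 0.4039j + 0.02k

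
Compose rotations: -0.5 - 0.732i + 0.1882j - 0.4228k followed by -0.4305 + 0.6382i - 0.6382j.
0.8025 + 0.2659i + 0.5079j - 0.165k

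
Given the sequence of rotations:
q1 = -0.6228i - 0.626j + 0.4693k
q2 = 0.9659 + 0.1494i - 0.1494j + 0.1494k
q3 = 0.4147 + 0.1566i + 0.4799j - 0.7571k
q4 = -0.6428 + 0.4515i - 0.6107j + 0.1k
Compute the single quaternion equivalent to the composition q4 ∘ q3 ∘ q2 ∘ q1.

q2 · q1 = -0.0706 - 0.5782i - 0.7678j + 0.2667k
q3 · q2 · q1 = 0.6317 - 0.7041i + 0.0437j + 0.3213k
q4 · q3 · q2 · q1 = -0.0936 + 0.5372i - 0.6293j - 0.5536k
-0.0936 + 0.5372i - 0.6293j - 0.5536k


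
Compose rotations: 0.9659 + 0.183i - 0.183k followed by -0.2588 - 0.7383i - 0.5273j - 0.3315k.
-0.1755 - 0.664i - 0.7051j - 0.1763k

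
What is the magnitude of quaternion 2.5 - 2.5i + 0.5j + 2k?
4.093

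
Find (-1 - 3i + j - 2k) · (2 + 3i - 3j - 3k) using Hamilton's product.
4 - 18i - 10j + 5k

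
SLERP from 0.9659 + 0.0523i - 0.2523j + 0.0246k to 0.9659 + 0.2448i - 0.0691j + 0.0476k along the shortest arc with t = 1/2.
0.9746 + 0.1499i - 0.1622j + 0.0364k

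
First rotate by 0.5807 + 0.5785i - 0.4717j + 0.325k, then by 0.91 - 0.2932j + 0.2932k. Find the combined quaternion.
0.2948 + 0.5694i - 0.4299j + 0.6356k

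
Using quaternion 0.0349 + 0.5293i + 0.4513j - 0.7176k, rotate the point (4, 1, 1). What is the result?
(-1.949, 0.436, -3.743)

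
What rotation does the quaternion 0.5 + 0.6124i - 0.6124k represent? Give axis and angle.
axis = (√2/2, 0, -√2/2), θ = 2π/3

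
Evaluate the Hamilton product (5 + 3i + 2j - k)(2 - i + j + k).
12 + 4i + 7j + 8k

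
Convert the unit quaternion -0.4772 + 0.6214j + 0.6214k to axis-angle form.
axis = (0, √2/2, √2/2), θ = 237°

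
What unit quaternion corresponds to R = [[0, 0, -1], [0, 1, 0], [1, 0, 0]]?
0.7071 - 0.7071j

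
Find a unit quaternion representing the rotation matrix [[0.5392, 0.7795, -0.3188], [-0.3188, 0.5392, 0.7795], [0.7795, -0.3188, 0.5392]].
0.8089 - 0.3394i - 0.3394j - 0.3394k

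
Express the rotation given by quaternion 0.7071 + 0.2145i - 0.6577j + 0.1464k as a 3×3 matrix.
[[0.092, -0.4892, -0.8673], [-0.0751, 0.8651, -0.4959], [0.9929, 0.1108, 0.0428]]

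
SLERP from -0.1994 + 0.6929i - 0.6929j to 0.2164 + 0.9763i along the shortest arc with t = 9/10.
0.1771 + 0.981i - 0.0791j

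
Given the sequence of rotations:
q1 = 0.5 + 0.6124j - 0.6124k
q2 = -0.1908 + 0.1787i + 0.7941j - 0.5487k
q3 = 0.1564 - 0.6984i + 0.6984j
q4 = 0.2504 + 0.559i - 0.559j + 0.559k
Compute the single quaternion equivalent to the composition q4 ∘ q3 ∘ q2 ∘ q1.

q2 · q1 = -0.9177 - 0.0609i + 0.3896j - 0.0481k
q3 · q2 · q1 = -0.4582 + 0.5978i - 0.6136j - 0.2371k
q4 · q3 · q2 · q1 = -0.6594 + 0.3691i + 0.5692j - 0.3243k
-0.6594 + 0.3691i + 0.5692j - 0.3243k


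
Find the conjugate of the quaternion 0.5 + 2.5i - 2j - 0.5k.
0.5 - 2.5i + 2j + 0.5k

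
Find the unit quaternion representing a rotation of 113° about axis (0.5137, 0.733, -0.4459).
0.5519 + 0.4284i + 0.6112j - 0.3718k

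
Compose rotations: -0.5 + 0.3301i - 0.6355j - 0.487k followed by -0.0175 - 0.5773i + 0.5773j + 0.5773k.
0.8473 + 0.3686i - 0.3681j - 0.1038k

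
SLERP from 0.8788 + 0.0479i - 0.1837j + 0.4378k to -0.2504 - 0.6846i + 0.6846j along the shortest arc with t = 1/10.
0.8622 + 0.1325i - 0.2608j + 0.4136k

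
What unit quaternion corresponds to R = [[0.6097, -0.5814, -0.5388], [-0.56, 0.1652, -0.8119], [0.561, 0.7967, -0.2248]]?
0.6225 + 0.646i - 0.4417j + 0.0086k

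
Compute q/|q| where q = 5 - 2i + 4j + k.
0.7372 - 0.2949i + 0.5898j + 0.1474k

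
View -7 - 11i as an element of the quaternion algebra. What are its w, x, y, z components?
-7 - 11i + 0j + 0k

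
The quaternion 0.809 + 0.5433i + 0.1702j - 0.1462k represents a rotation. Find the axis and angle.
axis = (0.9243, 0.2896, -0.2487), θ = 72°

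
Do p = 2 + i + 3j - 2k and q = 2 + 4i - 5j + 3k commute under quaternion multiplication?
No: pq = 21 + 9i - 15j - 15k ≠ 21 + 11i + 7j + 19k = qp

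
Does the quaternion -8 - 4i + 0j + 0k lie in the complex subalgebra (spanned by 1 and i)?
Yes. The quaternion -8 - 4i has j- and k-coefficients y = z = 0, so it lies in the complex subalgebra spanned by 1 and i.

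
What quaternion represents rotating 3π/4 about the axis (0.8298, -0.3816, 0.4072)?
0.3827 + 0.7666i - 0.3526j + 0.3762k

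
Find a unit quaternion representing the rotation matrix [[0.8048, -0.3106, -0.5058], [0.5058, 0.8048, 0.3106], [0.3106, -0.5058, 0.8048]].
0.9239 - 0.2209i - 0.2209j + 0.2209k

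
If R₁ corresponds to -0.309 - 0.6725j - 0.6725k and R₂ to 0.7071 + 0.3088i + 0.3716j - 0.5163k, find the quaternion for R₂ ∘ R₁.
-0.3158 - 0.6925i - 0.3827j - 0.5237k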